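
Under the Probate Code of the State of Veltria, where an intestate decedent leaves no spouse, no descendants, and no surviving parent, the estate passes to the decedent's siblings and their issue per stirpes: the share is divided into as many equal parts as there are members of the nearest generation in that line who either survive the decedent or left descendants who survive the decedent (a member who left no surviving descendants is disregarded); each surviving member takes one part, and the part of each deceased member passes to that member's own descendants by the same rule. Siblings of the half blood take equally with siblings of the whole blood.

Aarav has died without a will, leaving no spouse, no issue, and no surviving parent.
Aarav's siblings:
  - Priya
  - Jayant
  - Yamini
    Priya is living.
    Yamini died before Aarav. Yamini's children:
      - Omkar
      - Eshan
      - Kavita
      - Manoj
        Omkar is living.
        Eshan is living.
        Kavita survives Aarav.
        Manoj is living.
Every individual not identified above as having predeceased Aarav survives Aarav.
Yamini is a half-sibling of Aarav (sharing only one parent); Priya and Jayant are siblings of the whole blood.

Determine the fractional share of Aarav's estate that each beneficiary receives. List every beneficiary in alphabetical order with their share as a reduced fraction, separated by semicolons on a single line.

Eshan 1/12; Jayant 1/3; Kavita 1/12; Manoj 1/12; Omkar 1/12; Priya 1/3

No spouse, descendants, or parent survives, so the estate passes to Aarav's siblings per stirpes.
Half-blood and whole-blood siblings take equally under the stated rule.
The estate is divided into 3 equal shares of 1/3 among Priya, Jayant, Yamini.
Priya is living and takes 1/3.
Jayant is living and takes 1/3.
Yamini predeceased; the 1/3 allotted to Yamini's branch passes to Yamini's issue by representation.
The 1/3 is divided into 4 equal shares of 1/12 among Omkar, Eshan, Kavita, Manoj.
Omkar is living and takes 1/12.
Eshan is living and takes 1/12.
Kavita is living and takes 1/12.
Manoj is living and takes 1/12.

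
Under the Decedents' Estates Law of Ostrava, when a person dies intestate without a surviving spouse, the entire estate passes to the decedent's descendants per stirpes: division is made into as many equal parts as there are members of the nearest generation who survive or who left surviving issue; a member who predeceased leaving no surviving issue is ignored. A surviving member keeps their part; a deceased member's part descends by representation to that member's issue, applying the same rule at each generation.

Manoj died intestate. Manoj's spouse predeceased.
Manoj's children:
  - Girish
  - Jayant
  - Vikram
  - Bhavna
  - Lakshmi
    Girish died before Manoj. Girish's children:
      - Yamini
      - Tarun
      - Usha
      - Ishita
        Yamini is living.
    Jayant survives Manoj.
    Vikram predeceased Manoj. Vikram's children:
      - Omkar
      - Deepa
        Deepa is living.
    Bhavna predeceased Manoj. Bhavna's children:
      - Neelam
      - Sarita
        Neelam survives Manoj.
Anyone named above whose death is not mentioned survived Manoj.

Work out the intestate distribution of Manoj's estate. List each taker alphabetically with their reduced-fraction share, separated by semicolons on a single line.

Deepa 1/10; Ishita 1/20; Jayant 1/5; Lakshmi 1/5; Neelam 1/10; Omkar 1/10; Sarita 1/10; Tarun 1/20; Usha 1/20; Yamini 1/20

There is no surviving spouse, so the entire estate passes to Manoj's descendants per stirpes.
The estate is divided into 5 equal shares of 1/5 among Girish, Jayant, Vikram, Bhavna, Lakshmi.
Girish predeceased; the 1/5 allotted to Girish's branch passes to Girish's issue by representation.
The 1/5 is divided into 4 equal shares of 1/20 among Yamini, Tarun, Usha, Ishita.
Yamini is living and takes 1/20.
Tarun is living and takes 1/20.
Usha is living and takes 1/20.
Ishita is living and takes 1/20.
Jayant is living and takes 1/5.
Vikram predeceased; the 1/5 allotted to Vikram's branch passes to Vikram's issue by representation.
The 1/5 is divided into 2 equal shares of 1/10 among Omkar, Deepa.
Omkar is living and takes 1/10.
Deepa is living and takes 1/10.
Bhavna predeceased; the 1/5 allotted to Bhavna's branch passes to Bhavna's issue by representation.
The 1/5 is divided into 2 equal shares of 1/10 among Neelam, Sarita.
Neelam is living and takes 1/10.
Sarita is living and takes 1/10.
Lakshmi is living and takes 1/5.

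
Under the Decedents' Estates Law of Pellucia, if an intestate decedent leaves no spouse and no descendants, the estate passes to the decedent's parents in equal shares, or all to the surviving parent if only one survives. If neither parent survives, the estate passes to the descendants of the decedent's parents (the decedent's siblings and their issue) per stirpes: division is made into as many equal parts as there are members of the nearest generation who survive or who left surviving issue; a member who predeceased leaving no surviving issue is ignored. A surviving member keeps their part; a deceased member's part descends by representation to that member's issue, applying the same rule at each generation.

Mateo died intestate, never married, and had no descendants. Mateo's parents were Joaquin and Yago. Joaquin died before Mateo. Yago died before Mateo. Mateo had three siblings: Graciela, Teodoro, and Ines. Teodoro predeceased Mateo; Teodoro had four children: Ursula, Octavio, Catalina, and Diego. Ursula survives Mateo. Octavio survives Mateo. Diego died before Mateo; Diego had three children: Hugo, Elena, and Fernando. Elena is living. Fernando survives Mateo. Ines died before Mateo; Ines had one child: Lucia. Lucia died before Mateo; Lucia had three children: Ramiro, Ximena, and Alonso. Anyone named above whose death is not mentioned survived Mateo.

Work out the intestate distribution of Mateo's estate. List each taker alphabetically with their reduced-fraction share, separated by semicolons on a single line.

Alonso 1/9; Catalina 1/12; Elena 1/36; Fernando 1/36; Graciela 1/3; Hugo 1/36; Octavio 1/12; Ramiro 1/9; Ursula 1/12; Ximena 1/9

Neither parent survives and there are no descendants, so the estate passes to Mateo's siblings and their issue per stirpes.
The estate is divided into 3 equal shares of 1/3 among Graciela, Teodoro, Ines.
Graciela is living and takes 1/3.
Teodoro predeceased; the 1/3 allotted to Teodoro's branch passes to Teodoro's issue by representation.
The 1/3 is divided into 4 equal shares of 1/12 among Ursula, Octavio, Catalina, Diego.
Ursula is living and takes 1/12.
Octavio is living and takes 1/12.
Catalina is living and takes 1/12.
Diego predeceased; the 1/12 allotted to Diego's branch passes to Diego's issue by representation.
The 1/12 is divided into 3 equal shares of 1/36 among Hugo, Elena, Fernando.
Hugo is living and takes 1/36.
Elena is living and takes 1/36.
Fernando is living and takes 1/36.
Ines predeceased; the 1/3 allotted to Ines's branch passes to Ines's issue by representation.
Lucia's line is the sole branch at this level, so the full 1/3 passes to Lucia's issue by representation.
The 1/3 is divided into 3 equal shares of 1/9 among Ramiro, Ximena, Alonso.
Ramiro is living and takes 1/9.
Ximena is living and takes 1/9.
Alonso is living and takes 1/9.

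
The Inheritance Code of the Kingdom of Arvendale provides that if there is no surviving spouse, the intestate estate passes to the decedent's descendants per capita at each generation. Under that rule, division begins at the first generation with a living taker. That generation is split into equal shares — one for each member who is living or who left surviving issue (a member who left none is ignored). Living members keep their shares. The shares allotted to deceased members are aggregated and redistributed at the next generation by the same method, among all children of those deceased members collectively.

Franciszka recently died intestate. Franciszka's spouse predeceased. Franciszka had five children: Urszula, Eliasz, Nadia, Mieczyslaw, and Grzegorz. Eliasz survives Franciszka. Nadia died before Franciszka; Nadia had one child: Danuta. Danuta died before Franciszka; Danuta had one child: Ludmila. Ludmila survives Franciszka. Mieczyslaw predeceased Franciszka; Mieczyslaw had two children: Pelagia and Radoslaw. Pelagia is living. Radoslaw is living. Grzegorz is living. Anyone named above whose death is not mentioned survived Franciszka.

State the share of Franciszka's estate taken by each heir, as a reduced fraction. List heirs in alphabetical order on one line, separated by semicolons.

There is no surviving spouse, so the entire estate passes to Franciszka's descendants per capita at each generation.
At generation 1 (Urszula, Eliasz, Nadia, Mieczyslaw, Grzegorz) there are 5 shares of (1)/5 = 1/5 each.
Living: Urszula, Eliasz, and Grzegorz — each takes 1/5.
Deceased: Nadia and Mieczyslaw. Their combined 2/5 is pooled and carried to generation 2.
At generation 2 (Danuta, Pelagia, Radoslaw) there are 3 shares of (2/5)/3 = 2/15 each.
Living: Pelagia and Radoslaw — each takes 2/15.
Deceased: Danuta. That 2/15 share is carried to generation 3.
At generation 3 (Ludmila) there are 1 shares of (2/15)/1 = 2/15 each.
Living: Ludmila — each takes 2/15.

Eliasz 1/5; Grzegorz 1/5; Ludmila 2/15; Pelagia 2/15; Radoslaw 2/15; Urszula 1/5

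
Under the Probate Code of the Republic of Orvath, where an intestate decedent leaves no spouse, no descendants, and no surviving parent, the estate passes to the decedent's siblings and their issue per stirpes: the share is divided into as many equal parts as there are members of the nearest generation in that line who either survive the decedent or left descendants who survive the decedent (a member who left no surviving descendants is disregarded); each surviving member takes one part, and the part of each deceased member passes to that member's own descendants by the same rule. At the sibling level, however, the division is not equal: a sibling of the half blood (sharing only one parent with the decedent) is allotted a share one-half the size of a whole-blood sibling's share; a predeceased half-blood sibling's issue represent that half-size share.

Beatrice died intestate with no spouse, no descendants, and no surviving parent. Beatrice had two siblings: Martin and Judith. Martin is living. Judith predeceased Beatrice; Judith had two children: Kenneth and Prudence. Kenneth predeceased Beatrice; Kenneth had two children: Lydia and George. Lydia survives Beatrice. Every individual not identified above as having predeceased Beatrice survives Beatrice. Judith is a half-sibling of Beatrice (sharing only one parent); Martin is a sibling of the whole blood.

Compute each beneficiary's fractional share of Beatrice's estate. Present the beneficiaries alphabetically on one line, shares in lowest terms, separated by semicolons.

George 1/12; Lydia 1/12; Martin 2/3; Prudence 1/6

No spouse, descendants, or parent survives, so the estate passes to Beatrice's siblings per stirpes.
Half-blood siblings count for one-half the weight of whole-blood siblings at the initial division.
Dividing 1 in proportion to weights (total weight 3/2): Martin (weight 1) → 2/3; Judith (weight 1/2) → 1/3.
Martin is living and takes 2/3.
Judith predeceased; the 1/3 allotted to Judith's branch passes to Judith's issue by representation.
The 1/3 is divided into 2 equal shares of 1/6 among Kenneth, Prudence.
Kenneth predeceased; the 1/6 allotted to Kenneth's branch passes to Kenneth's issue by representation.
The 1/6 is divided into 2 equal shares of 1/12 among Lydia, George.
Lydia is living and takes 1/12.
George is living and takes 1/12.
Prudence is living and takes 1/6.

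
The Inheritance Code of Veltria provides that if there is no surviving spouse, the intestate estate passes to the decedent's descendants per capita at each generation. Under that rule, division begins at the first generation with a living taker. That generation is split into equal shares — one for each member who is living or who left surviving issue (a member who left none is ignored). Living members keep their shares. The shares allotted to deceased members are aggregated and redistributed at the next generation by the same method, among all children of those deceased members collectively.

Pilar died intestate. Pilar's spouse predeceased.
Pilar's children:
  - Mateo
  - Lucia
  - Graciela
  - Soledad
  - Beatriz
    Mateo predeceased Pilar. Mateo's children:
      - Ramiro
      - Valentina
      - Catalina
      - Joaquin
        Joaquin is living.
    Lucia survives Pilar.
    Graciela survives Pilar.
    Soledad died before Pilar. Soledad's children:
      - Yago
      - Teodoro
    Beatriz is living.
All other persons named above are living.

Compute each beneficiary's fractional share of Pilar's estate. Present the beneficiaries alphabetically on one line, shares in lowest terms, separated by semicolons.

There is no surviving spouse, so the entire estate passes to Pilar's descendants per capita at each generation.
At generation 1 (Mateo, Lucia, Graciela, Soledad, Beatriz) there are 5 shares of (1)/5 = 1/5 each.
Living: Lucia, Graciela, and Beatriz — each takes 1/5.
Deceased: Mateo and Soledad. Their combined 2/5 is pooled and carried to generation 2.
At generation 2 (Ramiro, Valentina, Catalina, Joaquin, Yago, Teodoro) there are 6 shares of (2/5)/6 = 1/15 each.
Living: Ramiro, Valentina, Catalina, Joaquin, Yago, and Teodoro — each takes 1/15.

Beatriz 1/5; Catalina 1/15; Graciela 1/5; Joaquin 1/15; Lucia 1/5; Ramiro 1/15; Teodoro 1/15; Valentina 1/15; Yago 1/15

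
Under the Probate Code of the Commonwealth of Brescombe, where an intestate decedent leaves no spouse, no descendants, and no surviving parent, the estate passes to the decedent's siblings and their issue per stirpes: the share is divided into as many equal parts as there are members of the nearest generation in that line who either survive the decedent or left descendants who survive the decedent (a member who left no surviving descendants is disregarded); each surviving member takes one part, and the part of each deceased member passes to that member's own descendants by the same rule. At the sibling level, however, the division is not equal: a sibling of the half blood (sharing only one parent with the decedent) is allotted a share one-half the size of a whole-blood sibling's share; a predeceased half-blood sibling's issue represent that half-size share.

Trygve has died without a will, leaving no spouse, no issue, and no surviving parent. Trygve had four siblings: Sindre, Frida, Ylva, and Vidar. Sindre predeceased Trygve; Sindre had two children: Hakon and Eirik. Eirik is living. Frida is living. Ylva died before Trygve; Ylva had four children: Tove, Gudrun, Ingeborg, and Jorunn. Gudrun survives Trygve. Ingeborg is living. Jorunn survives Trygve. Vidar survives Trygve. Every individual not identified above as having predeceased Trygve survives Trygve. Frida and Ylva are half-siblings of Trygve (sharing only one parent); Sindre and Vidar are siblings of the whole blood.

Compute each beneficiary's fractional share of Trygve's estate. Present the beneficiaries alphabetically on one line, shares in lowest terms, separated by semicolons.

Eirik 1/6; Frida 1/6; Gudrun 1/24; Hakon 1/6; Ingeborg 1/24; Jorunn 1/24; Tove 1/24; Vidar 1/3

No spouse, descendants, or parent survives, so the estate passes to Trygve's siblings per stirpes.
Half-blood siblings count for one-half the weight of whole-blood siblings at the initial division.
Dividing 1 in proportion to weights (total weight 3): Sindre (weight 1) → 1/3; Frida (weight 1/2) → 1/6; Ylva (weight 1/2) → 1/6; Vidar (weight 1) → 1/3.
Sindre predeceased; the 1/3 allotted to Sindre's branch passes to Sindre's issue by representation.
The 1/3 is divided into 2 equal shares of 1/6 among Hakon, Eirik.
Hakon is living and takes 1/6.
Eirik is living and takes 1/6.
Frida is living and takes 1/6.
Ylva predeceased; the 1/6 allotted to Ylva's branch passes to Ylva's issue by representation.
The 1/6 is divided into 4 equal shares of 1/24 among Tove, Gudrun, Ingeborg, Jorunn.
Tove is living and takes 1/24.
Gudrun is living and takes 1/24.
Ingeborg is living and takes 1/24.
Jorunn is living and takes 1/24.
Vidar is living and takes 1/3.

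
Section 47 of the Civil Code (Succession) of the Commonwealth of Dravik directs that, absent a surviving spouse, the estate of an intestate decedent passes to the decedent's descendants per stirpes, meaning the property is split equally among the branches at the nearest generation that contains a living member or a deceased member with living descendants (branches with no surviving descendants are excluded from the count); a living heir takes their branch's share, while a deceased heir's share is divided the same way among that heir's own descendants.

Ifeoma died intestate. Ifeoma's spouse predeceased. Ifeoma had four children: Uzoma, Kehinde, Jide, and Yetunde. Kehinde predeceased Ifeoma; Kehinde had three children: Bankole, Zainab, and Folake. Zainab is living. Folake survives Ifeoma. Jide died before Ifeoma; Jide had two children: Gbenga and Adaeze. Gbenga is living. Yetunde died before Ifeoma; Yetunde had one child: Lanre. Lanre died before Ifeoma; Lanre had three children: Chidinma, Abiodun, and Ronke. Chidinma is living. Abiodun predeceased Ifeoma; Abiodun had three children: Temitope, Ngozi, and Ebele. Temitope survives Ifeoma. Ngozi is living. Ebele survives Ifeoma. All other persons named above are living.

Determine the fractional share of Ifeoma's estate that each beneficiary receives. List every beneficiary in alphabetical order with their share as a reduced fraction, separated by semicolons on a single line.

Adaeze 1/8; Bankole 1/12; Chidinma 1/12; Ebele 1/36; Folake 1/12; Gbenga 1/8; Ngozi 1/36; Ronke 1/12; Temitope 1/36; Uzoma 1/4; Zainab 1/12

There is no surviving spouse, so the entire estate passes to Ifeoma's descendants per stirpes.
The estate is divided into 4 equal shares of 1/4 among Uzoma, Kehinde, Jide, Yetunde.
Uzoma is living and takes 1/4.
Kehinde predeceased; the 1/4 allotted to Kehinde's branch passes to Kehinde's issue by representation.
The 1/4 is divided into 3 equal shares of 1/12 among Bankole, Zainab, Folake.
Bankole is living and takes 1/12.
Zainab is living and takes 1/12.
Folake is living and takes 1/12.
Jide predeceased; the 1/4 allotted to Jide's branch passes to Jide's issue by representation.
The 1/4 is divided into 2 equal shares of 1/8 among Gbenga, Adaeze.
Gbenga is living and takes 1/8.
Adaeze is living and takes 1/8.
Yetunde predeceased; the 1/4 allotted to Yetunde's branch passes to Yetunde's issue by representation.
Lanre's line is the sole branch at this level, so the full 1/4 passes to Lanre's issue by representation.
The 1/4 is divided into 3 equal shares of 1/12 among Chidinma, Abiodun, Ronke.
Chidinma is living and takes 1/12.
Abiodun predeceased; the 1/12 allotted to Abiodun's branch passes to Abiodun's issue by representation.
The 1/12 is divided into 3 equal shares of 1/36 among Temitope, Ngozi, Ebele.
Temitope is living and takes 1/36.
Ngozi is living and takes 1/36.
Ebele is living and takes 1/36.
Ronke is living and takes 1/12.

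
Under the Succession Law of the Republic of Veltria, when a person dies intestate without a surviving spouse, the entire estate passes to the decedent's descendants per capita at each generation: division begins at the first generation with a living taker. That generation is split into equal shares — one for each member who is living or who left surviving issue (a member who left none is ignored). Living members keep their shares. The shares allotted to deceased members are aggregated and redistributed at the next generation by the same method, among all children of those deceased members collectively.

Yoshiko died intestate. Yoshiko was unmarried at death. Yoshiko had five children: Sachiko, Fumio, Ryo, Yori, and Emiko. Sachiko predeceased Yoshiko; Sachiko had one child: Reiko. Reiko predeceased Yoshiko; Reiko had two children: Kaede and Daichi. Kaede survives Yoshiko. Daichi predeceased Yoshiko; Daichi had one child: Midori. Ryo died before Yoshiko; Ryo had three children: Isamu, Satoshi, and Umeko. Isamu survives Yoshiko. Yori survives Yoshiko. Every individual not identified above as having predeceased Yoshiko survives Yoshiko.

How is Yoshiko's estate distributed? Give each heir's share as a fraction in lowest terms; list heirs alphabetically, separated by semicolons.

Emiko 1/5; Fumio 1/5; Isamu 1/10; Kaede 1/20; Midori 1/20; Satoshi 1/10; Umeko 1/10; Yori 1/5

There is no surviving spouse, so the entire estate passes to Yoshiko's descendants per capita at each generation.
At generation 1 (Sachiko, Fumio, Ryo, Yori, Emiko) there are 5 shares of (1)/5 = 1/5 each.
Living: Fumio, Yori, and Emiko — each takes 1/5.
Deceased: Sachiko and Ryo. Their combined 2/5 is pooled and carried to generation 2.
At generation 2 (Reiko, Isamu, Satoshi, Umeko) there are 4 shares of (2/5)/4 = 1/10 each.
Living: Isamu, Satoshi, and Umeko — each takes 1/10.
Deceased: Reiko. That 1/10 share is carried to generation 3.
At generation 3 (Kaede, Daichi) there are 2 shares of (1/10)/2 = 1/20 each.
Living: Kaede — each takes 1/20.
Deceased: Daichi. That 1/20 share is carried to generation 4.
At generation 4 (Midori) there are 1 shares of (1/20)/1 = 1/20 each.
Living: Midori — each takes 1/20.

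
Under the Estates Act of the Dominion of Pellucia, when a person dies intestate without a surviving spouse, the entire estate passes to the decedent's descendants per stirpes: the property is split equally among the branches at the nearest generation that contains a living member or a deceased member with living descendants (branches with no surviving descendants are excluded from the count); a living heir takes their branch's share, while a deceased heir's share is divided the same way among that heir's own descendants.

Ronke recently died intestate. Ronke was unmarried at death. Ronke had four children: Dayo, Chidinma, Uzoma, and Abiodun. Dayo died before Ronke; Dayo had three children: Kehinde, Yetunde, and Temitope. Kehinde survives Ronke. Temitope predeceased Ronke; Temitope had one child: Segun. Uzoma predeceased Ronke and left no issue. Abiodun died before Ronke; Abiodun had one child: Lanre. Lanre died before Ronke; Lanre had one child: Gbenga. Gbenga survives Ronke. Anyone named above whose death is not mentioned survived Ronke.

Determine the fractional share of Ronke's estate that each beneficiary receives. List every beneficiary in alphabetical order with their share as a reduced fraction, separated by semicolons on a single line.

Chidinma 1/3; Gbenga 1/3; Kehinde 1/9; Segun 1/9; Yetunde 1/9

There is no surviving spouse, so the entire estate passes to Ronke's descendants per stirpes.
Uzoma left no surviving issue, so that branch lapses and is disregarded.
The estate is divided into 3 equal shares of 1/3 among Dayo, Chidinma, Abiodun.
Dayo predeceased; the 1/3 allotted to Dayo's branch passes to Dayo's issue by representation.
The 1/3 is divided into 3 equal shares of 1/9 among Kehinde, Yetunde, Temitope.
Kehinde is living and takes 1/9.
Yetunde is living and takes 1/9.
Temitope predeceased; the 1/9 allotted to Temitope's branch passes to Temitope's issue by representation.
Segun is the sole taker at this level and receives the full 1/9.
Chidinma is living and takes 1/3.
Abiodun predeceased; the 1/3 allotted to Abiodun's branch passes to Abiodun's issue by representation.
Lanre's line is the sole branch at this level, so the full 1/3 passes to Lanre's issue by representation.
Gbenga is the sole taker at this level and receives the full 1/3.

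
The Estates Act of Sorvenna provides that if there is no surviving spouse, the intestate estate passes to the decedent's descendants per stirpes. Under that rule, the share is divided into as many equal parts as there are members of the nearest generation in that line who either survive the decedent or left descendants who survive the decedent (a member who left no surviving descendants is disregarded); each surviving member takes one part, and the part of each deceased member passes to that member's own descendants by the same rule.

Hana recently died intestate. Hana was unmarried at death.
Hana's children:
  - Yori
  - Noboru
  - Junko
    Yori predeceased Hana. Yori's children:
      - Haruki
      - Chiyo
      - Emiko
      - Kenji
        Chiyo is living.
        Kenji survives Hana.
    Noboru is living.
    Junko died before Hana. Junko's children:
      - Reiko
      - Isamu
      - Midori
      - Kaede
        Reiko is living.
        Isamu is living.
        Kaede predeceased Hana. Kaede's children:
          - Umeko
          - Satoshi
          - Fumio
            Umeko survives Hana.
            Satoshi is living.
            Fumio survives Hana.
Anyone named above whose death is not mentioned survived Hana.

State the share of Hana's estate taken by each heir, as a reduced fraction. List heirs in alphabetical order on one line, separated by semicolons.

There is no surviving spouse, so the entire estate passes to Hana's descendants per stirpes.
The estate is divided into 3 equal shares of 1/3 among Yori, Noboru, Junko.
Yori predeceased; the 1/3 allotted to Yori's branch passes to Yori's issue by representation.
The 1/3 is divided into 4 equal shares of 1/12 among Haruki, Chiyo, Emiko, Kenji.
Haruki is living and takes 1/12.
Chiyo is living and takes 1/12.
Emiko is living and takes 1/12.
Kenji is living and takes 1/12.
Noboru is living and takes 1/3.
Junko predeceased; the 1/3 allotted to Junko's branch passes to Junko's issue by representation.
The 1/3 is divided into 4 equal shares of 1/12 among Reiko, Isamu, Midori, Kaede.
Reiko is living and takes 1/12.
Isamu is living and takes 1/12.
Midori is living and takes 1/12.
Kaede predeceased; the 1/12 allotted to Kaede's branch passes to Kaede's issue by representation.
The 1/12 is divided into 3 equal shares of 1/36 among Umeko, Satoshi, Fumio.
Umeko is living and takes 1/36.
Satoshi is living and takes 1/36.
Fumio is living and takes 1/36.

Chiyo 1/12; Emiko 1/12; Fumio 1/36; Haruki 1/12; Isamu 1/12; Kenji 1/12; Midori 1/12; Noboru 1/3; Reiko 1/12; Satoshi 1/36; Umeko 1/36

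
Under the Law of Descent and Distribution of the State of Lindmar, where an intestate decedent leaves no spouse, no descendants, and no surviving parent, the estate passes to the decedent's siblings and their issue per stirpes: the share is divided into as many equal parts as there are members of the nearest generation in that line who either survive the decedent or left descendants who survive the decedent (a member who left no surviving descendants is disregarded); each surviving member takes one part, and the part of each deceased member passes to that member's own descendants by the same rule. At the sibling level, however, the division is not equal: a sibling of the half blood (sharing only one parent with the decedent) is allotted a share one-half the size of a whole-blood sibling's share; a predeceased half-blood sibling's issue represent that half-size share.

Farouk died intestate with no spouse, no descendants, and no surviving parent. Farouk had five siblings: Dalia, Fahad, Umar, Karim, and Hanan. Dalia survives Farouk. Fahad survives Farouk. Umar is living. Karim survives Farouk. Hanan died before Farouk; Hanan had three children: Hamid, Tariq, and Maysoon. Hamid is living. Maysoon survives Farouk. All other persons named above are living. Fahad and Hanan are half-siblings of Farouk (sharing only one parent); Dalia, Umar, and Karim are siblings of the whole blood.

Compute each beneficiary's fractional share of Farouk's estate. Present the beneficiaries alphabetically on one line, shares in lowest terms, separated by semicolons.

No spouse, descendants, or parent survives, so the estate passes to Farouk's siblings per stirpes.
Half-blood siblings count for one-half the weight of whole-blood siblings at the initial division.
Dividing 1 in proportion to weights (total weight 4): Dalia (weight 1) → 1/4; Fahad (weight 1/2) → 1/8; Umar (weight 1) → 1/4; Karim (weight 1) → 1/4; Hanan (weight 1/2) → 1/8.
Dalia is living and takes 1/4.
Fahad is living and takes 1/8.
Umar is living and takes 1/4.
Karim is living and takes 1/4.
Hanan predeceased; the 1/8 allotted to Hanan's branch passes to Hanan's issue by representation.
The 1/8 is divided into 3 equal shares of 1/24 among Hamid, Tariq, Maysoon.
Hamid is living and takes 1/24.
Tariq is living and takes 1/24.
Maysoon is living and takes 1/24.

Dalia 1/4; Fahad 1/8; Hamid 1/24; Karim 1/4; Maysoon 1/24; Tariq 1/24; Umar 1/4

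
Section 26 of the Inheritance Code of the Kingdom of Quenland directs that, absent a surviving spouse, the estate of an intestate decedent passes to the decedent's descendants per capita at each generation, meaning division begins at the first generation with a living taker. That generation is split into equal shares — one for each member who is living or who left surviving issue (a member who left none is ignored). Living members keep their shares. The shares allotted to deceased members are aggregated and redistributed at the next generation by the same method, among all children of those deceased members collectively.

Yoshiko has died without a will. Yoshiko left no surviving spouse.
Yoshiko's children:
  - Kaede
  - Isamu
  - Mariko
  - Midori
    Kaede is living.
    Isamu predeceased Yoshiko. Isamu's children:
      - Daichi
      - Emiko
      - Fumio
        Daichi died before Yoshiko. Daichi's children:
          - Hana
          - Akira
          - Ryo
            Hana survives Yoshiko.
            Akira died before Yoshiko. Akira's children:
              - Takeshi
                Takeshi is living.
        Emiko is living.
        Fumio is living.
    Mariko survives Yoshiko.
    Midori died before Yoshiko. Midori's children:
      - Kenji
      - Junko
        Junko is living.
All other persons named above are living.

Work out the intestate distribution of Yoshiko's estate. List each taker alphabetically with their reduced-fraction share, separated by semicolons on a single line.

There is no surviving spouse, so the entire estate passes to Yoshiko's descendants per capita at each generation.
At generation 1 (Kaede, Isamu, Mariko, Midori) there are 4 shares of (1)/4 = 1/4 each.
Living: Kaede and Mariko — each takes 1/4.
Deceased: Isamu and Midori. Their combined 1/2 is pooled and carried to generation 2.
At generation 2 (Daichi, Emiko, Fumio, Kenji, Junko) there are 5 shares of (1/2)/5 = 1/10 each.
Living: Emiko, Fumio, Kenji, and Junko — each takes 1/10.
Deceased: Daichi. That 1/10 share is carried to generation 3.
At generation 3 (Hana, Akira, Ryo) there are 3 shares of (1/10)/3 = 1/30 each.
Living: Hana and Ryo — each takes 1/30.
Deceased: Akira. That 1/30 share is carried to generation 4.
At generation 4 (Takeshi) there are 1 shares of (1/30)/1 = 1/30 each.
Living: Takeshi — each takes 1/30.

Emiko 1/10; Fumio 1/10; Hana 1/30; Junko 1/10; Kaede 1/4; Kenji 1/10; Mariko 1/4; Ryo 1/30; Takeshi 1/30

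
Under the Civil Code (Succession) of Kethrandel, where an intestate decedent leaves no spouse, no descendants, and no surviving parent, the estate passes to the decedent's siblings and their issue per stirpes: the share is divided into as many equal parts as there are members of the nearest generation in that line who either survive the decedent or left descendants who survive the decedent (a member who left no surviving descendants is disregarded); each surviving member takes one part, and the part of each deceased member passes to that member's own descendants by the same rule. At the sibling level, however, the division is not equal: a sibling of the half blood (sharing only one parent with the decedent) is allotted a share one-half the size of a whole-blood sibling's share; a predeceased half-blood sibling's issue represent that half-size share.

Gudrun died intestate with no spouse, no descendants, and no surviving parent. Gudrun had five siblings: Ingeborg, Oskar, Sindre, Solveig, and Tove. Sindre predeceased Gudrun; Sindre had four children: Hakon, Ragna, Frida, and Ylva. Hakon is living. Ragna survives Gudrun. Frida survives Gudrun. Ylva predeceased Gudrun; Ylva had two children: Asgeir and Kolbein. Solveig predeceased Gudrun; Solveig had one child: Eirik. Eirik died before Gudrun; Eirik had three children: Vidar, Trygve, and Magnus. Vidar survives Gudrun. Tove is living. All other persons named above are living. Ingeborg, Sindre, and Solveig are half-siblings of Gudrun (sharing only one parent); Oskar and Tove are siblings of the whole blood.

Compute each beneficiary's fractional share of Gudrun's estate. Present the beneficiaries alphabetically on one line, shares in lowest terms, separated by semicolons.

No spouse, descendants, or parent survives, so the estate passes to Gudrun's siblings per stirpes.
Half-blood siblings count for one-half the weight of whole-blood siblings at the initial division.
Dividing 1 in proportion to weights (total weight 7/2): Ingeborg (weight 1/2) → 1/7; Oskar (weight 1) → 2/7; Sindre (weight 1/2) → 1/7; Solveig (weight 1/2) → 1/7; Tove (weight 1) → 2/7.
Ingeborg is living and takes 1/7.
Oskar is living and takes 2/7.
Sindre predeceased; the 1/7 allotted to Sindre's branch passes to Sindre's issue by representation.
The 1/7 is divided into 4 equal shares of 1/28 among Hakon, Ragna, Frida, Ylva.
Hakon is living and takes 1/28.
Ragna is living and takes 1/28.
Frida is living and takes 1/28.
Ylva predeceased; the 1/28 allotted to Ylva's branch passes to Ylva's issue by representation.
The 1/28 is divided into 2 equal shares of 1/56 among Asgeir, Kolbein.
Asgeir is living and takes 1/56.
Kolbein is living and takes 1/56.
Solveig predeceased; the 1/7 allotted to Solveig's branch passes to Solveig's issue by representation.
Eirik's line is the sole branch at this level, so the full 1/7 passes to Eirik's issue by representation.
The 1/7 is divided into 3 equal shares of 1/21 among Vidar, Trygve, Magnus.
Vidar is living and takes 1/21.
Trygve is living and takes 1/21.
Magnus is living and takes 1/21.
Tove is living and takes 2/7.

Asgeir 1/56; Frida 1/28; Hakon 1/28; Ingeborg 1/7; Kolbein 1/56; Magnus 1/21; Oskar 2/7; Ragna 1/28; Tove 2/7; Trygve 1/21; Vidar 1/21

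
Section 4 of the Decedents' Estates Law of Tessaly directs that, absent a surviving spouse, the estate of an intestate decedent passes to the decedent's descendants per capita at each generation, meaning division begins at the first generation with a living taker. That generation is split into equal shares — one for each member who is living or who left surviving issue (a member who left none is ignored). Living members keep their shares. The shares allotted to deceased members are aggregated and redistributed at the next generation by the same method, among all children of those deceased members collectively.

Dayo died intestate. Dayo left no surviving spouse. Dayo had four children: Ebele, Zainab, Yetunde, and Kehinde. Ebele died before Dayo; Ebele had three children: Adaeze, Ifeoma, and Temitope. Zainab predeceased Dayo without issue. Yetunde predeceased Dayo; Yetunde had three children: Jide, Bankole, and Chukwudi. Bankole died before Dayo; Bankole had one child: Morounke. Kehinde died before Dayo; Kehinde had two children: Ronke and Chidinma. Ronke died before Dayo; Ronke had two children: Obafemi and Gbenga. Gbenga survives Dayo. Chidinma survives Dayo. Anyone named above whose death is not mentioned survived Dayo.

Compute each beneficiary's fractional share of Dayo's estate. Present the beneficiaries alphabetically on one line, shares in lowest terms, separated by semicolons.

Adaeze 1/8; Chidinma 1/8; Chukwudi 1/8; Gbenga 1/12; Ifeoma 1/8; Jide 1/8; Morounke 1/12; Obafemi 1/12; Temitope 1/8

There is no surviving spouse, so the entire estate passes to Dayo's descendants per capita at each generation.
No one at generation 1 (Ebele, Yetunde, Kehinde) is living; moving to the next generation.
At generation 2 (Adaeze, Ifeoma, Temitope, Jide, Bankole, Chukwudi, Ronke, Chidinma) there are 8 shares of (1)/8 = 1/8 each.
Living: Adaeze, Ifeoma, Temitope, Jide, Chukwudi, and Chidinma — each takes 1/8.
Deceased: Bankole and Ronke. Their combined 1/4 is pooled and carried to generation 3.
At generation 3 (Morounke, Obafemi, Gbenga) there are 3 shares of (1/4)/3 = 1/12 each.
Living: Morounke, Obafemi, and Gbenga — each takes 1/12.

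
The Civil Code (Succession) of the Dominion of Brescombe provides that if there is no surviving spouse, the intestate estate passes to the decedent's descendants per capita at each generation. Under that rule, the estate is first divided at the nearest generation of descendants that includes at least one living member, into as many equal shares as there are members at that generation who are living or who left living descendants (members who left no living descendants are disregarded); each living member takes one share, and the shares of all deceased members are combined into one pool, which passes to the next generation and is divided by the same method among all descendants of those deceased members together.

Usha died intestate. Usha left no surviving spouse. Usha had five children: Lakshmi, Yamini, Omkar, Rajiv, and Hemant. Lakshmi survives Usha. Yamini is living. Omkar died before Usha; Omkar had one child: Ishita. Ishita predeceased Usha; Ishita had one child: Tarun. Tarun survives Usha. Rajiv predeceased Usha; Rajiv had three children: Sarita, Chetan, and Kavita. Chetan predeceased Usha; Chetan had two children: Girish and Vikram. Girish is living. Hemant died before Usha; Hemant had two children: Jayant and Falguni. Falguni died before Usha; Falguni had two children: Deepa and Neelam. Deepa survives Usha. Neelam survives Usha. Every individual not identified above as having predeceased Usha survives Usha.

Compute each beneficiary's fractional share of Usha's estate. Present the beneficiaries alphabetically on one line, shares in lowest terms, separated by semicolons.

There is no surviving spouse, so the entire estate passes to Usha's descendants per capita at each generation.
At generation 1 (Lakshmi, Yamini, Omkar, Rajiv, Hemant) there are 5 shares of (1)/5 = 1/5 each.
Living: Lakshmi and Yamini — each takes 1/5.
Deceased: Omkar, Rajiv, and Hemant. Their combined 3/5 is pooled and carried to generation 2.
At generation 2 (Ishita, Sarita, Chetan, Kavita, Jayant, Falguni) there are 6 shares of (3/5)/6 = 1/10 each.
Living: Sarita, Kavita, and Jayant — each takes 1/10.
Deceased: Ishita, Chetan, and Falguni. Their combined 3/10 is pooled and carried to generation 3.
At generation 3 (Tarun, Girish, Vikram, Deepa, Neelam) there are 5 shares of (3/10)/5 = 3/50 each.
Living: Tarun, Girish, Vikram, Deepa, and Neelam — each takes 3/50.

Deepa 3/50; Girish 3/50; Jayant 1/10; Kavita 1/10; Lakshmi 1/5; Neelam 3/50; Sarita 1/10; Tarun 3/50; Vikram 3/50; Yamini 1/5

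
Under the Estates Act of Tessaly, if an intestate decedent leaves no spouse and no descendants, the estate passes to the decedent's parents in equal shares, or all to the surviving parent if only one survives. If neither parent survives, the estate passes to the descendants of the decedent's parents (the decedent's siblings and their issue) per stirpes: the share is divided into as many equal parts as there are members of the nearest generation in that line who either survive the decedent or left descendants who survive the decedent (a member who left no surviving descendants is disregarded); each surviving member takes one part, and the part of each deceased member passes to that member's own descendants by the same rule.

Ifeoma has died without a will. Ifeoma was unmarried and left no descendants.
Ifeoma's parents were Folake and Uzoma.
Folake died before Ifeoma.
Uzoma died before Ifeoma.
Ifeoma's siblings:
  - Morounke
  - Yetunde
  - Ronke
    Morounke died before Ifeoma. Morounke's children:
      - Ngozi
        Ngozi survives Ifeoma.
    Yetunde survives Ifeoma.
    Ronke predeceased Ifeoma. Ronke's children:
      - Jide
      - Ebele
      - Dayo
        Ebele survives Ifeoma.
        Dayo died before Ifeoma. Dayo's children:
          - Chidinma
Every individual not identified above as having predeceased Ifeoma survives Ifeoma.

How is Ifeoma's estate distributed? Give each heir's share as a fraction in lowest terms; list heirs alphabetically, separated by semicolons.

Chidinma 1/9; Ebele 1/9; Jide 1/9; Ngozi 1/3; Yetunde 1/3

Neither parent survives and there are no descendants, so the estate passes to Ifeoma's siblings and their issue per stirpes.
The estate is divided into 3 equal shares of 1/3 among Morounke, Yetunde, Ronke.
Morounke predeceased; the 1/3 allotted to Morounke's branch passes to Morounke's issue by representation.
Ngozi is the sole taker at this level and receives the full 1/3.
Yetunde is living and takes 1/3.
Ronke predeceased; the 1/3 allotted to Ronke's branch passes to Ronke's issue by representation.
The 1/3 is divided into 3 equal shares of 1/9 among Jide, Ebele, Dayo.
Jide is living and takes 1/9.
Ebele is living and takes 1/9.
Dayo predeceased; the 1/9 allotted to Dayo's branch passes to Dayo's issue by representation.
Chidinma is the sole taker at this level and receives the full 1/9.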